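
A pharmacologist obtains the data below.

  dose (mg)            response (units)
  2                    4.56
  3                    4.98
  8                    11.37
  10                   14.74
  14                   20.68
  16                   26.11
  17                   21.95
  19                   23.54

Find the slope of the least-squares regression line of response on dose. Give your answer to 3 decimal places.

n = 8, Σx = 89, Σy = 127.93, Σxy = 1790.11, Σx² = 1279
Sxx = Σx² − (Σx)²/n = 1279 − 990.125 = 288.875
Sxy = Σxy − (Σx)(Σy)/n = 1790.11 − 1423.22125 = 366.88875
b = Sxy/Sxx = 366.88875/288.875 = 1.270061

1.270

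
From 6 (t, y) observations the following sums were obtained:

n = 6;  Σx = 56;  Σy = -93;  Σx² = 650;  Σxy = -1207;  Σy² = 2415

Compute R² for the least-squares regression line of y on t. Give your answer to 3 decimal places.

0.927

Sxx = Σx² − (Σx)²/n = 650 − 522.666667 = 127.333333
Sxy = Σxy − (Σx)(Σy)/n = -1207 − (-868) = -339
Syy = Σy² − (Σy)²/n = 2415 − 1441.5 = 973.5
R² = Sxy²/(Sxx·Syy) = (-339)²/(127.333333·973.5) = 0.927089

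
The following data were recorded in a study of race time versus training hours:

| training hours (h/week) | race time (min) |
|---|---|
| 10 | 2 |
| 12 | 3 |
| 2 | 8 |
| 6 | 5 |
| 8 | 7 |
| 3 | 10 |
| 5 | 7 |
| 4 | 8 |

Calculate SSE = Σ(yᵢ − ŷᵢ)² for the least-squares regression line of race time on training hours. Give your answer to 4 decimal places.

n = 8, Σx = 50, Σy = 50, Σxy = 255, Σx² = 398, Σy² = 364
Sxx = Σx² − (Σx)²/n = 398 − 312.5 = 85.5
Sxy = Σxy − (Σx)(Σy)/n = 255 − 312.5 = -57.5
Syy = Σy² − (Σy)²/n = 364 − 312.5 = 51.5
b = Sxy/Sxx = -57.5/85.5 = -0.672515
SSE = Syy − b·Sxy = 51.5 − (-0.672515)·(-57.5) = 12.830409

12.8304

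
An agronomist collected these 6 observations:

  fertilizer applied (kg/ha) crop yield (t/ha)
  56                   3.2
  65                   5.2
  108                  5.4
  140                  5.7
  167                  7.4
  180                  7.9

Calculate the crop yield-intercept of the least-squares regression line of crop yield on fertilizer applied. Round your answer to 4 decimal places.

2.2266

n = 6, Σx = 716, Σy = 34.8, Σxy = 4556.2, Σx² = 98914
Sxx = Σx² − (Σx)²/n = 98914 − 85442.666667 = 13471.333333
Sxy = Σxy − (Σx)(Σy)/n = 4556.2 − 4152.8 = 403.4
b = Sxy/Sxx = 403.4/13471.333333 = 0.029945
a = ȳ − b·x̄ = 5.8 − 0.029945·119.333333 = 2.226555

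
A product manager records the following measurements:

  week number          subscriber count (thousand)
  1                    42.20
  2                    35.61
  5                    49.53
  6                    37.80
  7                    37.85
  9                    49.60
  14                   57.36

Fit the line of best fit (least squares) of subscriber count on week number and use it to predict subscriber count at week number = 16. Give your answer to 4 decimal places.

57.2392

n = 7, Σx = 44, Σy = 309.95, Σxy = 2102.26, Σx² = 392
Sxx = Σx² − (Σx)²/n = 392 − 276.571429 = 115.428571
Sxy = Σxy − (Σx)(Σy)/n = 2102.26 − 1948.257143 = 154.002857
b = Sxy/Sxx = 154.002857/115.428571 = 1.334183
a = ȳ − b·x̄ = 44.278571 − 1.334183·6.285714 = 35.892277
ŷ(16) = a + b·16 = 35.892277 + 1.334183·16 = 57.239208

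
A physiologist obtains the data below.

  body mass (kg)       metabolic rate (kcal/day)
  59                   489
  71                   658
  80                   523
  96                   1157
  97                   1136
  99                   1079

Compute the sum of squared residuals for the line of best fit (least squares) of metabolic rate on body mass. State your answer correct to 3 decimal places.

87023.368

n = 6, Σx = 502, Σy = 5042, Σxy = 445494, Σx² = 43348, Σy² = 4739000
Sxx = Σx² − (Σx)²/n = 43348 − 42000.666667 = 1347.333333
Sxy = Σxy − (Σx)(Σy)/n = 445494 − 421847.333333 = 23646.666667
Syy = Σy² − (Σy)²/n = 4739000 − 4236960.666667 = 502039.333333
b = Sxy/Sxx = 23646.666667/1347.333333 = 17.550717
SSE = Syy − b·Sxy = 502039.333333 − 17.550717·23646.666667 = 87023.367640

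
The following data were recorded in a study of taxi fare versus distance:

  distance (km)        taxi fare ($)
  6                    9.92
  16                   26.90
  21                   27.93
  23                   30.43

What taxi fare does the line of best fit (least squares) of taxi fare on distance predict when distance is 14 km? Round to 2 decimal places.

20.82

n = 4, Σx = 66, Σy = 95.18, Σxy = 1776.34, Σx² = 1262
Sxx = Σx² − (Σx)²/n = 1262 − 1089 = 173
Sxy = Σxy − (Σx)(Σy)/n = 1776.34 − 1570.47 = 205.87
b = Sxy/Sxx = 205.87/173 = 1.19
a = ȳ − b·x̄ = 23.795 − 1.19·16.5 = 4.16
ŷ(14) = a + b·14 = 4.16 + 1.19·14 = 20.82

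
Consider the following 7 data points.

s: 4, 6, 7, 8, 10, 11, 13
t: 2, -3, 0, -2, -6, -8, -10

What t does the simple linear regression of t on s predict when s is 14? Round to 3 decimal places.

-11.235

n = 7, Σx = 59, Σy = -27, Σxy = -304, Σx² = 555
Sxx = Σx² − (Σx)²/n = 555 − 497.285714 = 57.714286
Sxy = Σxy − (Σx)(Σy)/n = -304 − (-227.571429) = -76.428571
b = Sxy/Sxx = -76.428571/57.714286 = -1.324257
a = ȳ − b·x̄ = -3.857143 − (-1.324257)·8.428571 = 7.304455
ŷ(14) = a + b·14 = 7.304455 + (-1.324257)·14 = -11.235149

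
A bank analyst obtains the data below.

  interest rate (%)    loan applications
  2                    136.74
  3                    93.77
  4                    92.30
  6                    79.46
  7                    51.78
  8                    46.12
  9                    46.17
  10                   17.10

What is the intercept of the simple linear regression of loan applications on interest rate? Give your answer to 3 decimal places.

n = 8, Σx = 49, Σy = 563.44, Σxy = 2718.7, Σx² = 359
Sxx = Σx² − (Σx)²/n = 359 − 300.125 = 58.875
Sxy = Σxy − (Σx)(Σy)/n = 2718.7 − 3451.07 = -732.37
b = Sxy/Sxx = -732.37/58.875 = -12.439406
a = ȳ − b·x̄ = 70.43 − (-12.439406)·6.125 = 146.621359

146.621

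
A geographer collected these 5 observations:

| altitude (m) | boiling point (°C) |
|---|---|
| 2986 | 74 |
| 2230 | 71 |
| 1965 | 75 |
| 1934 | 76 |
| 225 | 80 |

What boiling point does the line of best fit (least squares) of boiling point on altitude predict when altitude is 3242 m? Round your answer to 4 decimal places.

n = 5, Σx = 9340, Σy = 376, Σxy = 691653, Σx² = 21541302
Sxx = Σx² − (Σx)²/n = 21541302 − 17447120 = 4094182
Sxy = Σxy − (Σx)(Σy)/n = 691653 − 702368 = -10715
b = Sxy/Sxx = -10715/4094182 = -0.002617
a = ȳ − b·x̄ = 75.2 − (-0.002617)·1868 = 80.088796
ŷ(3242) = a + b·3242 = 80.088796 + (-0.002617)·3242 = 71.604066

71.6041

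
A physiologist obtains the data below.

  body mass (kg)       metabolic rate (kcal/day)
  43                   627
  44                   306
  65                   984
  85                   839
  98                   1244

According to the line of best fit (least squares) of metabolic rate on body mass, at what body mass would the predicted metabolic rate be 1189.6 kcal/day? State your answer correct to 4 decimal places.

98.4974

n = 5, Σx = 335, Σy = 4000, Σxy = 297612, Σx² = 24839
Sxx = Σx² − (Σx)²/n = 24839 − 22445 = 2394
Sxy = Σxy − (Σx)(Σy)/n = 297612 − 268000 = 29612
b = Sxy/Sxx = 29612/2394 = 12.369256
a = ȳ − b·x̄ = 800 − 12.369256·67 = -28.740184
Set a + b·x = 1189.6: x = (1189.6 − (-28.740184)) / 12.369256 = 98.497447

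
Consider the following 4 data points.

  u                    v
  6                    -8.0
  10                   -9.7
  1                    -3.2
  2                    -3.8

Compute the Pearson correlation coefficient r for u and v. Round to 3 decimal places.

-0.982

n = 4, Σx = 19, Σy = -24.7, Σxy = -155.8, Σx² = 141, Σy² = 182.77
Sxx = Σx² − (Σx)²/n = 141 − 90.25 = 50.75
Sxy = Σxy − (Σx)(Σy)/n = -155.8 − (-117.325) = -38.475
Syy = Σy² − (Σy)²/n = 182.77 − 152.5225 = 30.2475
r = Sxy/√(Sxx·Syy) = -38.475/√(1535.060625) = -38.475/39.179850 = -0.982010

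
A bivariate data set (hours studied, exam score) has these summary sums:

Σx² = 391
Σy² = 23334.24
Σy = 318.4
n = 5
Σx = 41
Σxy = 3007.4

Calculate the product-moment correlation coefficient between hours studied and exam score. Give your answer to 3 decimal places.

Sxx = Σx² − (Σx)²/n = 391 − 336.2 = 54.8
Sxy = Σxy − (Σx)(Σy)/n = 3007.4 − 2610.88 = 396.52
Syy = Σy² − (Σy)²/n = 23334.24 − 20275.712 = 3058.528
r = Sxy/√(Sxx·Syy) = 396.52/√(167607.3344) = 396.52/409.398747 = 0.968542

0.969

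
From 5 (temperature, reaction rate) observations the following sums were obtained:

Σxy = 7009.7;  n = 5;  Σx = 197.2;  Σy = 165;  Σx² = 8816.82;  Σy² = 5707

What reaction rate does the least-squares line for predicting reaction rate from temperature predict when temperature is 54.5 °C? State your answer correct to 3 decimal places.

40.276

Sxx = Σx² − (Σx)²/n = 8816.82 − 7777.568 = 1039.252
Sxy = Σxy − (Σx)(Σy)/n = 7009.7 − 6507.6 = 502.1
b = Sxy/Sxx = 502.1/1039.252 = 0.483136
a = ȳ − b·x̄ = 33 − 0.483136·39.44 = 13.945118
ŷ(54.5) = a + b·54.5 = 13.945118 + 0.483136·54.5 = 40.276027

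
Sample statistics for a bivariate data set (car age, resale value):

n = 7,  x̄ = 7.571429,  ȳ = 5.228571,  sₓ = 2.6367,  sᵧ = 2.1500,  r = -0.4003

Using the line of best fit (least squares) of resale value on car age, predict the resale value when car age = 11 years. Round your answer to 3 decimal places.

4.109

b = r · sᵧ/sₓ = -0.4003 · 2.15/2.6367 = -0.326410
a = ȳ − b·x̄ = 5.228571 − (-0.326410)·7.571429 = 7.699960
ŷ(11) = a + b·11 = 7.699960 + (-0.326410)·11 = 4.109451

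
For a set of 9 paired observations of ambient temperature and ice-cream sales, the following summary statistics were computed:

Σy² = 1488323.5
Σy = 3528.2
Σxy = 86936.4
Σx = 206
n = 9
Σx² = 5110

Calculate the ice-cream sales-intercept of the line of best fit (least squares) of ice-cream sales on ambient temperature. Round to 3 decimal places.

33.822

Sxx = Σx² − (Σx)²/n = 5110 − 4715.111111 = 394.888889
Sxy = Σxy − (Σx)(Σy)/n = 86936.4 − 80756.577778 = 6179.822222
b = Sxy/Sxx = 6179.822222/394.888889 = 15.649522
a = ȳ − b·x̄ = 392.022222 − 15.649522·22.888889 = 33.822060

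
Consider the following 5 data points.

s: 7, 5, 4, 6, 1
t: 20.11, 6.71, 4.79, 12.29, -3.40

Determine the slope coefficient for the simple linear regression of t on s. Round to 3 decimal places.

3.657

n = 5, Σx = 23, Σy = 40.5, Σxy = 263.82, Σx² = 127
Sxx = Σx² − (Σx)²/n = 127 − 105.8 = 21.2
Sxy = Σxy − (Σx)(Σy)/n = 263.82 − 186.3 = 77.52
b = Sxy/Sxx = 77.52/21.2 = 3.656604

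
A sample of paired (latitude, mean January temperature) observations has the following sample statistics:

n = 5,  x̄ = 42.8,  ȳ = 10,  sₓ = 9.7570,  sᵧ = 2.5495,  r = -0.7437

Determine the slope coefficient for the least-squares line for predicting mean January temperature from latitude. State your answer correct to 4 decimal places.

b = r · sᵧ/sₓ = -0.7437 · 2.5495/9.757 = -0.194328

-0.1943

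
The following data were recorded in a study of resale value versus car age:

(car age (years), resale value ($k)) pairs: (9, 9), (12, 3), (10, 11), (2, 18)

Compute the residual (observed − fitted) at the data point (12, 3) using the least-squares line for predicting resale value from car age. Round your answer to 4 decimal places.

-2.2775

n = 4, Σx = 33, Σy = 41, Σxy = 263, Σx² = 329
Sxx = Σx² − (Σx)²/n = 329 − 272.25 = 56.75
Sxy = Σxy − (Σx)(Σy)/n = 263 − 338.25 = -75.25
b = Sxy/Sxx = -75.25/56.75 = -1.325991
a = ȳ − b·x̄ = 10.25 − (-1.325991)·8.25 = 21.189427
ŷ(12) = 21.189427 + (-1.325991)·12 = 5.277533
residual = y − ŷ = 3 − 5.277533 = -2.277533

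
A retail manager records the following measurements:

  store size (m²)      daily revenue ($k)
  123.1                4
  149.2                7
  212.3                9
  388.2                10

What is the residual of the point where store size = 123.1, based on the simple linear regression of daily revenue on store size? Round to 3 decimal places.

-1.757

n = 4, Σx = 872.8, Σy = 30, Σxy = 7329.5, Σx² = 233184.78
Sxx = Σx² − (Σx)²/n = 233184.78 − 190444.96 = 42739.82
Sxy = Σxy − (Σx)(Σy)/n = 7329.5 − 6546 = 783.5
b = Sxy/Sxx = 783.5/42739.82 = 0.018332
a = ȳ − b·x̄ = 7.5 − 0.018332·218.2 = 3.499990
ŷ(123.1) = 3.499990 + 0.018332·123.1 = 5.756641
residual = y − ŷ = 4 − 5.756641 = -1.756641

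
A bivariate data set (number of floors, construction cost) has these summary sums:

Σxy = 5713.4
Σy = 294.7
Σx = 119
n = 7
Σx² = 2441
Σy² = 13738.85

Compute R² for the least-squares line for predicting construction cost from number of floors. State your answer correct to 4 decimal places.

0.8889

Sxx = Σx² − (Σx)²/n = 2441 − 2023 = 418
Sxy = Σxy − (Σx)(Σy)/n = 5713.4 − 5009.9 = 703.5
Syy = Σy² − (Σy)²/n = 13738.85 − 12406.87 = 1331.98
R² = Sxy²/(Sxx·Syy) = (703.5)²/(418·1331.98) = 0.888903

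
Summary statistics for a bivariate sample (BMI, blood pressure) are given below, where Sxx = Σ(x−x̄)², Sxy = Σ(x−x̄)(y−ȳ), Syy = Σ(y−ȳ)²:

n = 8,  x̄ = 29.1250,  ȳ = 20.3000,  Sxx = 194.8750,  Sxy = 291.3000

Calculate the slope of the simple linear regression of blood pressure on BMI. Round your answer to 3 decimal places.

b = Sxy/Sxx = 291.3/194.875 = 1.494804

1.495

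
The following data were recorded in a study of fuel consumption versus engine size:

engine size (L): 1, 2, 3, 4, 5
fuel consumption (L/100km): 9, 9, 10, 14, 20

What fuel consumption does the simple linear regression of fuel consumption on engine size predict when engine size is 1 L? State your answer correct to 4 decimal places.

7.0000

n = 5, Σx = 15, Σy = 62, Σxy = 213, Σx² = 55
Sxx = Σx² − (Σx)²/n = 55 − 45 = 10
Sxy = Σxy − (Σx)(Σy)/n = 213 − 186 = 27
b = Sxy/Sxx = 27/10 = 2.7
a = ȳ − b·x̄ = 12.4 − 2.7·3 = 4.3
ŷ(1) = a + b·1 = 4.3 + 2.7·1 = 7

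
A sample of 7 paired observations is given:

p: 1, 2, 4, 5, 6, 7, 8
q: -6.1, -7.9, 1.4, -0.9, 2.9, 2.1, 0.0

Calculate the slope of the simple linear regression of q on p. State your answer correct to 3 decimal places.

n = 7, Σx = 33, Σy = -8.5, Σxy = 11.3, Σx² = 195
Sxx = Σx² − (Σx)²/n = 195 − 155.571429 = 39.428571
Sxy = Σxy − (Σx)(Σy)/n = 11.3 − (-40.071429) = 51.371429
b = Sxy/Sxx = 51.371429/39.428571 = 1.302899

1.303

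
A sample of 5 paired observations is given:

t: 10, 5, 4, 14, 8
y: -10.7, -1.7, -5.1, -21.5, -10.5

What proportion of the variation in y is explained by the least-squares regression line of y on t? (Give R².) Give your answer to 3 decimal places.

0.904

n = 5, Σx = 41, Σy = -49.5, Σxy = -520.9, Σx² = 401, Σy² = 715.89
Sxx = Σx² − (Σx)²/n = 401 − 336.2 = 64.8
Sxy = Σxy − (Σx)(Σy)/n = -520.9 − (-405.9) = -115
Syy = Σy² − (Σy)²/n = 715.89 − 490.05 = 225.84
R² = Sxy²/(Sxx·Syy) = (-115)²/(64.8·225.84) = 0.903691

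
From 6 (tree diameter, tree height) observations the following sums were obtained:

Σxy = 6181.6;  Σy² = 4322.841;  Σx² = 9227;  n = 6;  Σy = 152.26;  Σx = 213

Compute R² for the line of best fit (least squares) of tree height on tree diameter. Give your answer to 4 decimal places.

0.7885

Sxx = Σx² − (Σx)²/n = 9227 − 7561.5 = 1665.5
Sxy = Σxy − (Σx)(Σy)/n = 6181.6 − 5405.23 = 776.37
Syy = Σy² − (Σy)²/n = 4322.841 − 3863.851267 = 458.989733
R² = Sxy²/(Sxx·Syy) = (776.37)²/(1665.5·458.989733) = 0.788479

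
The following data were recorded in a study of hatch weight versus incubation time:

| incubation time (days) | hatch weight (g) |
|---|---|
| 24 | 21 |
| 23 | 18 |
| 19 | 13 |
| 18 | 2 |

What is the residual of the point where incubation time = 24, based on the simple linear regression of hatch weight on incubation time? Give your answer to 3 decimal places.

-0.231

n = 4, Σx = 84, Σy = 54, Σxy = 1201, Σx² = 1790
Sxx = Σx² − (Σx)²/n = 1790 − 1764 = 26
Sxy = Σxy − (Σx)(Σy)/n = 1201 − 1134 = 67
b = Sxy/Sxx = 67/26 = 2.576923
a = ȳ − b·x̄ = 13.5 − 2.576923·21 = -40.615385
ŷ(24) = -40.615385 + 2.576923·24 = 21.230769
residual = y − ŷ = 21 − 21.230769 = -0.230769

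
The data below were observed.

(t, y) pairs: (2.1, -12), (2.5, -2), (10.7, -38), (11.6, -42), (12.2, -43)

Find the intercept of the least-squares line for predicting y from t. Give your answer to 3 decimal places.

1.302

n = 5, Σx = 39.1, Σy = -137, Σxy = -1448.6, Σx² = 408.55
Sxx = Σx² − (Σx)²/n = 408.55 − 305.762 = 102.788
Sxy = Σxy − (Σx)(Σy)/n = -1448.6 − (-1071.34) = -377.26
b = Sxy/Sxx = -377.26/102.788 = -3.670273
a = ȳ − b·x̄ = -27.4 − (-3.670273)·7.82 = 1.301533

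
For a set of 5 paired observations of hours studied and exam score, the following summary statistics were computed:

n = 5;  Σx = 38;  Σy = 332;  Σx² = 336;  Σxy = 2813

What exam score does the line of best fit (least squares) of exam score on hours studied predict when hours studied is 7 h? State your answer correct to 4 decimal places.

62.7161

Sxx = Σx² − (Σx)²/n = 336 − 288.8 = 47.2
Sxy = Σxy − (Σx)(Σy)/n = 2813 − 2523.2 = 289.8
b = Sxy/Sxx = 289.8/47.2 = 6.139831
a = ȳ − b·x̄ = 66.4 − 6.139831·7.6 = 19.737288
ŷ(7) = a + b·7 = 19.737288 + 6.139831·7 = 62.716102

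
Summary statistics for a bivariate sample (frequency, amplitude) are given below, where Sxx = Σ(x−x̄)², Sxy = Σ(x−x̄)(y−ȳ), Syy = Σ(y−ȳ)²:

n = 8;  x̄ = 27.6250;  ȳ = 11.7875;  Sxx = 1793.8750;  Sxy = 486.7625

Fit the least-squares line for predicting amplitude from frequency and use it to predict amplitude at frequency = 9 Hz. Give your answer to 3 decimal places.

6.734

b = Sxy/Sxx = 486.7625/1793.875 = 0.271347
a = ȳ − b·x̄ = 11.7875 − 0.271347·27.625 = 4.291541
ŷ(9) = a + b·9 = 4.291541 + 0.271347·9 = 6.733663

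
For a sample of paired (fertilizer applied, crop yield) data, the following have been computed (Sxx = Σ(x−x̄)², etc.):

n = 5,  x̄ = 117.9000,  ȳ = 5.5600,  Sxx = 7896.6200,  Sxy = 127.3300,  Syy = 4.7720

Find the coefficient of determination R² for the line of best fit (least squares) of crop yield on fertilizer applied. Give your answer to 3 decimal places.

R² = Sxy²/(Sxx·Syy) = (127.33)²/(7896.62·4.772) = 0.430249

0.430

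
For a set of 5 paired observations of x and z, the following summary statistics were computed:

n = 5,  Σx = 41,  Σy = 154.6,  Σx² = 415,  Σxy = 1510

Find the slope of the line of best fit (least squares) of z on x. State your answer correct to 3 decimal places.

3.075

Sxx = Σx² − (Σx)²/n = 415 − 336.2 = 78.8
Sxy = Σxy − (Σx)(Σy)/n = 1510 − 1267.72 = 242.28
b = Sxy/Sxx = 242.28/78.8 = 3.074619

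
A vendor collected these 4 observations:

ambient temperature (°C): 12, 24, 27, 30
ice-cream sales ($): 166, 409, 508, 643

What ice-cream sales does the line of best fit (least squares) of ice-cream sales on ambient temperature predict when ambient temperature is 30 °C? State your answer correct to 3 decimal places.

n = 4, Σx = 93, Σy = 1726, Σxy = 44814, Σx² = 2349
Sxx = Σx² − (Σx)²/n = 2349 − 2162.25 = 186.75
Sxy = Σxy − (Σx)(Σy)/n = 44814 − 40129.5 = 4684.5
b = Sxy/Sxx = 4684.5/186.75 = 25.084337
a = ȳ − b·x̄ = 431.5 − 25.084337·23.25 = -151.710843
ŷ(30) = a + b·30 = -151.710843 + 25.084337·30 = 600.819277

600.819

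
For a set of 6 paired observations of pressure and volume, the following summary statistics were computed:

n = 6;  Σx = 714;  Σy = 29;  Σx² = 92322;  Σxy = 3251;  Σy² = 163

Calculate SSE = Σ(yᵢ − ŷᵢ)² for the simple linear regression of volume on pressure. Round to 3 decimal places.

17.396

Sxx = Σx² − (Σx)²/n = 92322 − 84966 = 7356
Sxy = Σxy − (Σx)(Σy)/n = 3251 − 3451 = -200
Syy = Σy² − (Σy)²/n = 163 − 140.166667 = 22.833333
b = Sxy/Sxx = -200/7356 = -0.027189
SSE = Syy − b·Sxy = 22.833333 − (-0.027189)·(-200) = 17.395595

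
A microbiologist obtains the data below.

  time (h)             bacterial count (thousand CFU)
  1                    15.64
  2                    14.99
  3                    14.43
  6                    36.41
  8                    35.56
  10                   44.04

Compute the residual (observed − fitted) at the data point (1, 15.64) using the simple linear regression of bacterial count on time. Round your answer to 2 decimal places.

n = 6, Σx = 30, Σy = 161.07, Σxy = 1032.25, Σx² = 214
Sxx = Σx² − (Σx)²/n = 214 − 150 = 64
Sxy = Σxy − (Σx)(Σy)/n = 1032.25 − 805.35 = 226.9
b = Sxy/Sxx = 226.9/64 = 3.545313
a = ȳ − b·x̄ = 26.845 − 3.545313·5 = 9.118438
ŷ(1) = 9.118438 + 3.545313·1 = 12.66375
residual = y − ŷ = 15.64 − 12.66375 = 2.97625

2.98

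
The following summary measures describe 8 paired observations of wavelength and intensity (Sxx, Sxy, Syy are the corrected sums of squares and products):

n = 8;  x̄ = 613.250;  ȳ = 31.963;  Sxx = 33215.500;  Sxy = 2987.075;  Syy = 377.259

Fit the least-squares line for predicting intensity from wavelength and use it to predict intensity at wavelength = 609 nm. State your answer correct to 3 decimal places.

31.581

b = Sxy/Sxx = 2987.075/33215.5 = 0.089930
a = ȳ − b·x̄ = 31.963 − 0.089930·613.25 = -23.186666
ŷ(609) = a + b·609 = -23.186666 + 0.089930·609 = 31.580797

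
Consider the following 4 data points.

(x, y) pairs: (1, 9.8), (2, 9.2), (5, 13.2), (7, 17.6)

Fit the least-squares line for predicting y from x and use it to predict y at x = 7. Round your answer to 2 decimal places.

n = 4, Σx = 15, Σy = 49.8, Σxy = 217.4, Σx² = 79
Sxx = Σx² − (Σx)²/n = 79 − 56.25 = 22.75
Sxy = Σxy − (Σx)(Σy)/n = 217.4 − 186.75 = 30.65
b = Sxy/Sxx = 30.65/22.75 = 1.347253
a = ȳ − b·x̄ = 12.45 − 1.347253·3.75 = 7.397802
ŷ(7) = a + b·7 = 7.397802 + 1.347253·7 = 16.828571

16.83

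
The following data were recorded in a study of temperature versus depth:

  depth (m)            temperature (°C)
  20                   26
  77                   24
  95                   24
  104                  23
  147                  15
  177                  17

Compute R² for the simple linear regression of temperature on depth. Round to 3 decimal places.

n = 6, Σx = 620, Σy = 129, Σxy = 12254, Σx² = 79108, Σy² = 2871
Sxx = Σx² − (Σx)²/n = 79108 − 64066.666667 = 15041.333333
Sxy = Σxy − (Σx)(Σy)/n = 12254 − 13330 = -1076
Syy = Σy² − (Σy)²/n = 2871 − 2773.5 = 97.5
R² = Sxy²/(Sxx·Syy) = (-1076)²/(15041.333333·97.5) = 0.789466

0.789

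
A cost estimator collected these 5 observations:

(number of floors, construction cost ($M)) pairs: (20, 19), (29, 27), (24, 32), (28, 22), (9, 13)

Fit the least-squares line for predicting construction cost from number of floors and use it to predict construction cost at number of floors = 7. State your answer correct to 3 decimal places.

12.409

n = 5, Σx = 110, Σy = 113, Σxy = 2664, Σx² = 2682
Sxx = Σx² − (Σx)²/n = 2682 − 2420 = 262
Sxy = Σxy − (Σx)(Σy)/n = 2664 − 2486 = 178
b = Sxy/Sxx = 178/262 = 0.679389
a = ȳ − b·x̄ = 22.6 − 0.679389·22 = 7.653435
ŷ(7) = a + b·7 = 7.653435 + 0.679389·7 = 12.409160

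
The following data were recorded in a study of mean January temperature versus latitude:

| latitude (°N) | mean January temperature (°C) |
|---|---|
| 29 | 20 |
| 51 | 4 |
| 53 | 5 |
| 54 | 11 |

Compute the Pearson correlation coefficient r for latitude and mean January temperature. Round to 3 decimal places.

-0.865

n = 4, Σx = 187, Σy = 40, Σxy = 1643, Σx² = 9167, Σy² = 562
Sxx = Σx² − (Σx)²/n = 9167 − 8742.25 = 424.75
Sxy = Σxy − (Σx)(Σy)/n = 1643 − 1870 = -227
Syy = Σy² − (Σy)²/n = 562 − 400 = 162
r = Sxy/√(Sxx·Syy) = -227/√(68809.5) = -227/262.315650 = -0.865370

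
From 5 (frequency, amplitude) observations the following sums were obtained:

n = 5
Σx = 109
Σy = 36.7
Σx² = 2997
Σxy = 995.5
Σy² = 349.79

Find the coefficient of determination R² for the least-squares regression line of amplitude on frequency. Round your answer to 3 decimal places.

Sxx = Σx² − (Σx)²/n = 2997 − 2376.2 = 620.8
Sxy = Σxy − (Σx)(Σy)/n = 995.5 − 800.06 = 195.44
Syy = Σy² − (Σy)²/n = 349.79 − 269.378 = 80.412
R² = Sxy²/(Sxx·Syy) = (195.44)²/(620.8·80.412) = 0.765164

0.765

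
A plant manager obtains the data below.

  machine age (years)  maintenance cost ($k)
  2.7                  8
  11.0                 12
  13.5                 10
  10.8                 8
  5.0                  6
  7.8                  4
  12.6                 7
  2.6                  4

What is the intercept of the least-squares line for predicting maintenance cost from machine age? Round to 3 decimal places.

n = 8, Σx = 66, Σy = 59, Σxy = 534.8, Σx² = 678.54
Sxx = Σx² − (Σx)²/n = 678.54 − 544.5 = 134.04
Sxy = Σxy − (Σx)(Σy)/n = 534.8 − 486.75 = 48.05
b = Sxy/Sxx = 48.05/134.04 = 0.358475
a = ȳ − b·x̄ = 7.375 − 0.358475·8.25 = 4.417581

4.418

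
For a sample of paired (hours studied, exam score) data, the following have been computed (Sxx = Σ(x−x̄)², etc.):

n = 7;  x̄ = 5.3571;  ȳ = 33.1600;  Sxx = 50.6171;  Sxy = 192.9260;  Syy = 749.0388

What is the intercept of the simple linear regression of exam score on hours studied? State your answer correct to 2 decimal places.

b = Sxy/Sxx = 192.926/50.6171 = 3.811479
a = ȳ − b·x̄ = 33.16 − 3.811479·5.3571 = 12.741527

12.74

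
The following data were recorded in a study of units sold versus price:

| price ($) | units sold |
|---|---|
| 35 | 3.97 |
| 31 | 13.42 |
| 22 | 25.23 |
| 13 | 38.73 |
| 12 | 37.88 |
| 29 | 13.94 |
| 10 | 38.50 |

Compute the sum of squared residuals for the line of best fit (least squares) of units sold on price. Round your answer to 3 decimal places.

18.733

n = 7, Σx = 152, Σy = 171.67, Σxy = 2857.34, Σx² = 3924, Σy² = 5443.8911
Sxx = Σx² − (Σx)²/n = 3924 − 3300.571429 = 623.428571
Sxy = Σxy − (Σx)(Σy)/n = 2857.34 − 3727.691429 = -870.351429
Syy = Σy² − (Σy)²/n = 5443.8911 − 4210.084129 = 1233.806971
b = Sxy/Sxx = -870.351429/623.428571 = -1.396072
SSE = Syy − b·Sxy = 1233.806971 − (-1.396072)·(-870.351429) = 18.733354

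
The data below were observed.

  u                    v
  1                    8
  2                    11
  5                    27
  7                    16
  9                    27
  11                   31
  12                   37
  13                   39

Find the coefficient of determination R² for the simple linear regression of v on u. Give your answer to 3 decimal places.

0.857

n = 8, Σx = 60, Σy = 196, Σxy = 1812, Σx² = 594, Σy² = 5750
Sxx = Σx² − (Σx)²/n = 594 − 450 = 144
Sxy = Σxy − (Σx)(Σy)/n = 1812 − 1470 = 342
Syy = Σy² − (Σy)²/n = 5750 − 4802 = 948
R² = Sxy²/(Sxx·Syy) = (342)²/(144·948) = 0.856804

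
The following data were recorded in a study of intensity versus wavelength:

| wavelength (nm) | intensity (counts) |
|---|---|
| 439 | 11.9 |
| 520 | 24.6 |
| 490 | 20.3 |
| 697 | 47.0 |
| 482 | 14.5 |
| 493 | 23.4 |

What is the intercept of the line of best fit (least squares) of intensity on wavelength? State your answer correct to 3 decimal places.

n = 6, Σx = 3121, Σy = 141.7, Σxy = 79247.3, Σx² = 1664403
Sxx = Σx² − (Σx)²/n = 1664403 − 1623440.166667 = 40962.833333
Sxy = Σxy − (Σx)(Σy)/n = 79247.3 − 73707.616667 = 5539.683333
b = Sxy/Sxx = 5539.683333/40962.833333 = 0.135237
a = ȳ − b·x̄ = 23.616667 − 0.135237·520.166667 = -46.729019

-46.729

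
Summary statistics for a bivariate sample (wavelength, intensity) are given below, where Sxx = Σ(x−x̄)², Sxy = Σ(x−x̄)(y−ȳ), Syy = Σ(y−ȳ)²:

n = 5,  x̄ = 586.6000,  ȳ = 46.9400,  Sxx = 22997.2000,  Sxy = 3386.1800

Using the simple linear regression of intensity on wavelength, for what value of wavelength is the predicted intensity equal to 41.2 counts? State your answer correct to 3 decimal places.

547.617

b = Sxy/Sxx = 3386.18/22997.2 = 0.147243
a = ȳ − b·x̄ = 46.94 − 0.147243·586.6 = -39.432827
Set a + b·x = 41.2: x = (41.2 − (-39.432827)) / 0.147243 = 547.616860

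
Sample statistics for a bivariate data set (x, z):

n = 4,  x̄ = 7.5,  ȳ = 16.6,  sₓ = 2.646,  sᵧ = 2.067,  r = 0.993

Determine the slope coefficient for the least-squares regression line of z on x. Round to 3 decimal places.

b = r · sᵧ/sₓ = 0.993 · 2.067/2.646 = 0.775711

0.776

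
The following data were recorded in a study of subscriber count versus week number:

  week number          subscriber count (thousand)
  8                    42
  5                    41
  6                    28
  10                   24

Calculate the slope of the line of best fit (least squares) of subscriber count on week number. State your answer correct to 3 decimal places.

-2.017

n = 4, Σx = 29, Σy = 135, Σxy = 949, Σx² = 225
Sxx = Σx² − (Σx)²/n = 225 − 210.25 = 14.75
Sxy = Σxy − (Σx)(Σy)/n = 949 − 978.75 = -29.75
b = Sxy/Sxx = -29.75/14.75 = -2.016949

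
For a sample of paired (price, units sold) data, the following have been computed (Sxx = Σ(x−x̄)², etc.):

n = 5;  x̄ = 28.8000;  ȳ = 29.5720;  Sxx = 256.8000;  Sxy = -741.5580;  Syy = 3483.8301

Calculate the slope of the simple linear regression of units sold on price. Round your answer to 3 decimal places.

-2.888

b = Sxy/Sxx = -741.558/256.8 = -2.887687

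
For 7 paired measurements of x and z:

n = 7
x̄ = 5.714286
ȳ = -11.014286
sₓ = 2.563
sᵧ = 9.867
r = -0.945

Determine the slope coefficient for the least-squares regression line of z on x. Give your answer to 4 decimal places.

-3.6380

b = r · sᵧ/sₓ = -0.945 · 9.867/2.563 = -3.638047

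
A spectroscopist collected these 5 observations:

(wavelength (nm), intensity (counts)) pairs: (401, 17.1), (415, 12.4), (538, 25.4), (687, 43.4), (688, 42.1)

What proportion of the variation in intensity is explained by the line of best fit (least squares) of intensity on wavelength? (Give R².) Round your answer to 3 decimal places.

n = 5, Σx = 2729, Σy = 140.4, Σxy = 84448.9, Σx² = 1567783, Σy² = 4747.3
Sxx = Σx² − (Σx)²/n = 1567783 − 1489488.2 = 78294.8
Sxy = Σxy − (Σx)(Σy)/n = 84448.9 − 76630.32 = 7818.58
Syy = Σy² − (Σy)²/n = 4747.3 − 3942.432 = 804.868
R² = Sxy²/(Sxx·Syy) = (7818.58)²/(78294.8·804.868) = 0.970059

0.970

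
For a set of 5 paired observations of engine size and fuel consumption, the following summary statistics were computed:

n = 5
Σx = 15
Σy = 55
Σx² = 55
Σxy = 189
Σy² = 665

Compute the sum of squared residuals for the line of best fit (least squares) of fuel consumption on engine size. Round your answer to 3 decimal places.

2.400

Sxx = Σx² − (Σx)²/n = 55 − 45 = 10
Sxy = Σxy − (Σx)(Σy)/n = 189 − 165 = 24
Syy = Σy² − (Σy)²/n = 665 − 605 = 60
b = Sxy/Sxx = 24/10 = 2.4
SSE = Syy − b·Sxy = 60 − 2.4·24 = 2.4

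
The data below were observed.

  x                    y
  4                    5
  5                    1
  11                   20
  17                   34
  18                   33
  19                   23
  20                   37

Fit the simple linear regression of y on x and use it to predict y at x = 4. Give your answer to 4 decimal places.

3.2756

n = 7, Σx = 94, Σy = 153, Σxy = 2594, Σx² = 1536
Sxx = Σx² − (Σx)²/n = 1536 − 1262.285714 = 273.714286
Sxy = Σxy − (Σx)(Σy)/n = 2594 − 2054.571429 = 539.428571
b = Sxy/Sxx = 539.428571/273.714286 = 1.970772
a = ȳ − b·x̄ = 21.857143 − 1.970772·13.428571 = -4.607516
ŷ(4) = a + b·4 = -4.607516 + 1.970772·4 = 3.275574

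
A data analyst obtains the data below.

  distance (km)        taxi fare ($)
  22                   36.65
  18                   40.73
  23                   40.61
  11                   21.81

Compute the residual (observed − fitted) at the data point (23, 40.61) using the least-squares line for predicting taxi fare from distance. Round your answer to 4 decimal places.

n = 4, Σx = 74, Σy = 139.8, Σxy = 2713.38, Σx² = 1458
Sxx = Σx² − (Σx)²/n = 1458 − 1369 = 89
Sxy = Σxy − (Σx)(Σy)/n = 2713.38 − 2586.3 = 127.08
b = Sxy/Sxx = 127.08/89 = 1.427865
a = ȳ − b·x̄ = 34.95 − 1.427865·18.5 = 8.534494
ŷ(23) = 8.534494 + 1.427865·23 = 41.375393
residual = y − ŷ = 40.61 − 41.375393 = -0.765393

-0.7654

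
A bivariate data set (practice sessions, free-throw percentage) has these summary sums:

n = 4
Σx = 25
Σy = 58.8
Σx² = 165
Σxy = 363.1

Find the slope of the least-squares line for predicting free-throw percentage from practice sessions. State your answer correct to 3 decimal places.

Sxx = Σx² − (Σx)²/n = 165 − 156.25 = 8.75
Sxy = Σxy − (Σx)(Σy)/n = 363.1 − 367.5 = -4.4
b = Sxy/Sxx = -4.4/8.75 = -0.502857

-0.503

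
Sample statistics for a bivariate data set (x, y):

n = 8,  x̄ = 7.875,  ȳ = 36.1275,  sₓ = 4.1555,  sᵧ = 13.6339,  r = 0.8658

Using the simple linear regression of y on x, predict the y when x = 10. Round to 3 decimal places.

42.164

b = r · sᵧ/sₓ = 0.8658 · 13.6339/4.1555 = 2.840628
a = ȳ − b·x̄ = 36.1275 − 2.840628·7.875 = 13.757553
ŷ(10) = a + b·10 = 13.757553 + 2.840628·10 = 42.163835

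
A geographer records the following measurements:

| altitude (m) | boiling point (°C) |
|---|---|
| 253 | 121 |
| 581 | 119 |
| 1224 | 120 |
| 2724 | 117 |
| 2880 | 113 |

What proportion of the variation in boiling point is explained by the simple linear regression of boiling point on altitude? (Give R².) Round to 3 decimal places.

n = 5, Σx = 7662, Σy = 590, Σxy = 890780, Σx² = 17614322, Σy² = 69660
Sxx = Σx² − (Σx)²/n = 17614322 − 11741248.8 = 5873073.2
Sxy = Σxy − (Σx)(Σy)/n = 890780 − 904116 = -13336
Syy = Σy² − (Σy)²/n = 69660 − 69620 = 40
R² = Sxy²/(Sxx·Syy) = (-13336)²/(5873073.2·40) = 0.757052

0.757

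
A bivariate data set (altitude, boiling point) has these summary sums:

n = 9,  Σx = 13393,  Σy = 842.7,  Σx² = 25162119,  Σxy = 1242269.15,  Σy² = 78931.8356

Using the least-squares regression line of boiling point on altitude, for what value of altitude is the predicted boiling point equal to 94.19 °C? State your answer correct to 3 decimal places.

1240.502

Sxx = Σx² − (Σx)²/n = 25162119 − 19930272.111111 = 5231846.888889
Sxy = Σxy − (Σx)(Σy)/n = 1242269.15 − 1254031.233333 = -11762.083333
b = Sxy/Sxx = -11762.083333/5231846.888889 = -0.002248
a = ȳ − b·x̄ = 93.633333 − (-0.002248)·1488.111111 = 96.978861
Set a + b·x = 94.19: x = (94.19 − 96.978861) / (-0.002248) = 1240.502360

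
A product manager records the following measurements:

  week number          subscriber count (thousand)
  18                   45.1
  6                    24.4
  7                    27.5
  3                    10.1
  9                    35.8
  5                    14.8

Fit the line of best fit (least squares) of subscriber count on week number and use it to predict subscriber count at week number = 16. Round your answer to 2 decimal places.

44.32

n = 6, Σx = 48, Σy = 157.7, Σxy = 1577.2, Σx² = 524
Sxx = Σx² − (Σx)²/n = 524 − 384 = 140
Sxy = Σxy − (Σx)(Σy)/n = 1577.2 − 1261.6 = 315.6
b = Sxy/Sxx = 315.6/140 = 2.254286
a = ȳ − b·x̄ = 26.283333 − 2.254286·8 = 8.249048
ŷ(16) = a + b·16 = 8.249048 + 2.254286·16 = 44.317619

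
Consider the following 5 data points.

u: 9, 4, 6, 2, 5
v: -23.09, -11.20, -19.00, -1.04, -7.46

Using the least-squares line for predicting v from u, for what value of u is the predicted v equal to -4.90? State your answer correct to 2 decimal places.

n = 5, Σx = 26, Σy = -61.79, Σxy = -405.99, Σx² = 162
Sxx = Σx² − (Σx)²/n = 162 − 135.2 = 26.8
Sxy = Σxy − (Σx)(Σy)/n = -405.99 − (-321.308) = -84.682
b = Sxy/Sxx = -84.682/26.8 = -3.159776
a = ȳ − b·x̄ = -12.358 − (-3.159776)·5.2 = 4.072836
Set a + b·x = -4.90: x = (-4.90 − 4.072836) / (-3.159776) = 2.839706

2.84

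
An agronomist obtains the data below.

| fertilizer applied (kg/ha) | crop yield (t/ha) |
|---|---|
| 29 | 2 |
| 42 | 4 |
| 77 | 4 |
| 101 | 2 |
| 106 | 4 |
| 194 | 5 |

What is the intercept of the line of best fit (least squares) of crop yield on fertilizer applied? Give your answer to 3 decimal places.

n = 6, Σx = 549, Σy = 21, Σxy = 2130, Σx² = 67607
Sxx = Σx² − (Σx)²/n = 67607 − 50233.5 = 17373.5
Sxy = Σxy − (Σx)(Σy)/n = 2130 − 1921.5 = 208.5
b = Sxy/Sxx = 208.5/17373.5 = 0.012001
a = ȳ − b·x̄ = 3.5 − 0.012001·91.5 = 2.401905

2.402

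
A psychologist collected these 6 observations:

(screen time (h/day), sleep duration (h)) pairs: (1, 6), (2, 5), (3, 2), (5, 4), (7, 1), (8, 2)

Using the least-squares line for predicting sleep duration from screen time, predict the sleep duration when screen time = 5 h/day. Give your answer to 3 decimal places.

2.966

n = 6, Σx = 26, Σy = 20, Σxy = 65, Σx² = 152
Sxx = Σx² − (Σx)²/n = 152 − 112.666667 = 39.333333
Sxy = Σxy − (Σx)(Σy)/n = 65 − 86.666667 = -21.666667
b = Sxy/Sxx = -21.666667/39.333333 = -0.550847
a = ȳ − b·x̄ = 3.333333 − (-0.550847)·4.333333 = 5.720339
ŷ(5) = a + b·5 = 5.720339 + (-0.550847)·5 = 2.966102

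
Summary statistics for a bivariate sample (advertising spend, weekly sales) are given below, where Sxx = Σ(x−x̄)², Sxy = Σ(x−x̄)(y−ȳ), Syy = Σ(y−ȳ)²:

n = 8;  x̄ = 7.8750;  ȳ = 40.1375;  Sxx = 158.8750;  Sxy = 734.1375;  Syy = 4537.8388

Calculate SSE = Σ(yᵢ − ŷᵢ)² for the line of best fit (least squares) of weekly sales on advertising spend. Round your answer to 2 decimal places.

b = Sxy/Sxx = 734.1375/158.875 = 4.620850
SSE = Syy − b·Sxy = 4537.8388 − 4.620850·734.1375 = 1145.499735

1145.50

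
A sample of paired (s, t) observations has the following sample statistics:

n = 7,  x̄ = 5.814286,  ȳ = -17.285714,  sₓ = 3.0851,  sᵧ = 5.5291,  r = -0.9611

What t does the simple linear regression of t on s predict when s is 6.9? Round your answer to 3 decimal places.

b = r · sᵧ/sₓ = -0.9611 · 5.5291/3.0851 = -1.722478
a = ȳ − b·x̄ = -17.285714 − (-1.722478)·5.814286 = -7.270732
ŷ(6.9) = a + b·6.9 = -7.270732 + (-1.722478)·6.9 = -19.155833

-19.156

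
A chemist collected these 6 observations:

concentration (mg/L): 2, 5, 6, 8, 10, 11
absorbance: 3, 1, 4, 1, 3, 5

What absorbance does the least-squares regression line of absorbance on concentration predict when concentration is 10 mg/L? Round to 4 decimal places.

n = 6, Σx = 42, Σy = 17, Σxy = 128, Σx² = 350
Sxx = Σx² − (Σx)²/n = 350 − 294 = 56
Sxy = Σxy − (Σx)(Σy)/n = 128 − 119 = 9
b = Sxy/Sxx = 9/56 = 0.160714
a = ȳ − b·x̄ = 2.833333 − 0.160714·7 = 1.708333
ŷ(10) = a + b·10 = 1.708333 + 0.160714·10 = 3.315476

3.3155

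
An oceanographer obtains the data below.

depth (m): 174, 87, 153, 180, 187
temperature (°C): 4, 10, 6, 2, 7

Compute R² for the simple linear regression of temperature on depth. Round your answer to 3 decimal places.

0.582

n = 5, Σx = 781, Σy = 29, Σxy = 4153, Σx² = 128623, Σy² = 205
Sxx = Σx² − (Σx)²/n = 128623 − 121992.2 = 6630.8
Sxy = Σxy − (Σx)(Σy)/n = 4153 − 4529.8 = -376.8
Syy = Σy² − (Σy)²/n = 205 − 168.2 = 36.8
R² = Sxy²/(Sxx·Syy) = (-376.8)²/(6630.8·36.8) = 0.581846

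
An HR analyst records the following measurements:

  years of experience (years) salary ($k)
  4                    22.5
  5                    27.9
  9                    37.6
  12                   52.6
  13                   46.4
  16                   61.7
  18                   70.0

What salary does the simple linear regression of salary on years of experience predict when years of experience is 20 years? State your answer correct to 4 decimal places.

74.6607

n = 7, Σx = 77, Σy = 318.7, Σxy = 4049.5, Σx² = 1015
Sxx = Σx² − (Σx)²/n = 1015 − 847 = 168
Sxy = Σxy − (Σx)(Σy)/n = 4049.5 − 3505.7 = 543.8
b = Sxy/Sxx = 543.8/168 = 3.236905
a = ȳ − b·x̄ = 45.528571 − 3.236905·11 = 9.922619
ŷ(20) = a + b·20 = 9.922619 + 3.236905·20 = 74.660714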